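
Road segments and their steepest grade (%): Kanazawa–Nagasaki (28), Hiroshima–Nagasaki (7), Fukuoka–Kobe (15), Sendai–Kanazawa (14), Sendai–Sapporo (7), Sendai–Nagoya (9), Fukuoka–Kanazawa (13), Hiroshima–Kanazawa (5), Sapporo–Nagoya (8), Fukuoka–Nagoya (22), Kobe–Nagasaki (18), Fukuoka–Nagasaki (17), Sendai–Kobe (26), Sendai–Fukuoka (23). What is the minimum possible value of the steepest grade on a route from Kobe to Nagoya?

Checking several routes:
Kobe -> Fukuoka -> Kanazawa -> Sendai -> Nagoya: max(15, 13, 14, 9) = 15
Kobe -> Fukuoka -> Nagasaki -> Hiroshima -> Kanazawa -> Sendai -> Nagoya: max(15, 17, 7, 5, 14, 9) = 17
Kobe -> Fukuoka -> Nagasaki -> Hiroshima -> Kanazawa -> Sendai -> Sapporo -> Nagoya: max(15, 17, 7, 5, 14, 7, 8) = 17
Kobe -> Fukuoka -> Kanazawa -> Sendai -> Sapporo -> Nagoya: max(15, 13, 14, 7, 8) = 15
The minimum achievable maximum is 15%.

15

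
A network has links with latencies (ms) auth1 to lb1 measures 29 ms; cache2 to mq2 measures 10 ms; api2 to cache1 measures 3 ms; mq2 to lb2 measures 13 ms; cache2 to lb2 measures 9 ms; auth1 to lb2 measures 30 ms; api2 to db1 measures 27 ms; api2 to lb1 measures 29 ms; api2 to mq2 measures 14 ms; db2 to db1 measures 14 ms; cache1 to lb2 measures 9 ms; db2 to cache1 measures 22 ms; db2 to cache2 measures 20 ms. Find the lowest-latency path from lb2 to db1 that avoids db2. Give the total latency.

Candidate routes:
lb2 → mq2 → api2 → db1: 13 + 14 + 27 = 54
lb2 → cache1 → api2 → db1: 9 + 3 + 27 = 39
lb2 → cache2 → mq2 → api2 → db1: 9 + 10 + 14 + 27 = 60
lb2 → auth1 → lb1 → api2 → db1: 30 + 29 + 29 + 27 = 115
Shortest: 39 ms.

39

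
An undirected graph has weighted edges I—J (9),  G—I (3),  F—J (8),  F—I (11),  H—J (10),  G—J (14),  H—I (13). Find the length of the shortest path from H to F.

Some routes from H to F:
H -> I -> J -> F: 13 + 9 + 8 = 30
H -> I -> F: 13 + 11 = 24
H -> J -> I -> F: 10 + 9 + 11 = 30
H -> I -> G -> J -> F: 13 + 3 + 14 + 8 = 38
H -> J -> F: 10 + 8 = 18
Shortest: 18.

18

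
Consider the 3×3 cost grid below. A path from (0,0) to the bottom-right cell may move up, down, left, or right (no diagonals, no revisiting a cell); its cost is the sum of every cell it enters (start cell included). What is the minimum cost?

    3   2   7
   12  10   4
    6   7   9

Cheapest: r0c0 -> r0c1 -> r0c2 -> r1c2 -> r2c2
  3 + 2 + 7 + 4 + 9 = 25

25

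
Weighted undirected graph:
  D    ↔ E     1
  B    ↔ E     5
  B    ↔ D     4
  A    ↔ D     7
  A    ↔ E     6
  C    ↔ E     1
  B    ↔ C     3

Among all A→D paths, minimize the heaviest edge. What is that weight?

6

Candidate routes:
A→E→C→B→D: max(6, 1, 3, 4) = 6
A→D: max(7) = 7
A→E→B→D: max(6, 5, 4) = 6
A→E→D: max(6, 1) = 6
Best route has worst link 6.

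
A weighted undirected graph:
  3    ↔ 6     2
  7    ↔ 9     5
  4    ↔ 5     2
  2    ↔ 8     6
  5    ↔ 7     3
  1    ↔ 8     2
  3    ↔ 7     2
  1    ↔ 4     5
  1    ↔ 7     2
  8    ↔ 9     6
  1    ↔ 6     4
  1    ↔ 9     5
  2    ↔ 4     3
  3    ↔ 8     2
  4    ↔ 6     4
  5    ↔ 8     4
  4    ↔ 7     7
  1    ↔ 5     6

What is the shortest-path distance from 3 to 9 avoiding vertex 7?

8

A few of the 3→9 routes:
3→8→9: 2 + 6 = 8
3→6→4→1→9: 2 + 4 + 5 + 5 = 16
3→8→1→9: 2 + 2 + 5 = 9
3→6→1→8→9: 2 + 4 + 2 + 6 = 14
3→6→1→9: 2 + 4 + 5 = 11
Shortest: 8.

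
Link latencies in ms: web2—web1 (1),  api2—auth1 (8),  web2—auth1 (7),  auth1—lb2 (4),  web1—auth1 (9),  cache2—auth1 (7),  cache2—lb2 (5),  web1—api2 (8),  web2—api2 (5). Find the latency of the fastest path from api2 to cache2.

Comparing a few candidate routes:
api2 -> web2 -> auth1 -> cache2: 5 + 7 + 7 = 19
api2 -> auth1 -> lb2 -> cache2: 8 + 4 + 5 = 17
api2 -> web2 -> auth1 -> lb2 -> cache2: 5 + 7 + 4 + 5 = 21
api2 -> auth1 -> cache2: 8 + 7 = 15
The minimum is 15 ms.

15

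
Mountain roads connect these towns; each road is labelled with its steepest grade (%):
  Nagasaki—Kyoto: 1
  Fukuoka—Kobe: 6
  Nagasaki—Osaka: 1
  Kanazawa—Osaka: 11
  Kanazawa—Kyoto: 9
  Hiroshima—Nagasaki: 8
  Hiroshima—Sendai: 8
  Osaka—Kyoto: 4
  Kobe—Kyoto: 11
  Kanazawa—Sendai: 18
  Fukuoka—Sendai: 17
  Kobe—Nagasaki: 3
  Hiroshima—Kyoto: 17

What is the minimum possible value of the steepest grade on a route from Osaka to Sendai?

8

Some routes from Osaka to Sendai:
Osaka→Kyoto→Nagasaki→Hiroshima→Sendai: max(4, 1, 8, 8) = 8
Osaka→Nagasaki→Hiroshima→Sendai: max(1, 8, 8) = 8
Osaka→Kanazawa→Kyoto→Kobe→Fukuoka→Sendai: max(11, 9, 11, 6, 17) = 17
Osaka→Kanazawa→Kyoto→Kobe→Nagasaki→Hiroshima→Sendai: max(11, 9, 11, 3, 8, 8) = 11
Osaka→Kanazawa→Kyoto→Nagasaki→Hiroshima→Sendai: max(11, 9, 1, 8, 8) = 11
Osaka→Kyoto→Kobe→Nagasaki→Hiroshima→Sendai: max(4, 11, 3, 8, 8) = 11
The minimum achievable maximum is 8%.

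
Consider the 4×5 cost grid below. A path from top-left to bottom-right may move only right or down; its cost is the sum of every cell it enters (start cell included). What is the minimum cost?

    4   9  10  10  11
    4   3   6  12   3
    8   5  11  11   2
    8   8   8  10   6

One optimal route is [0,0] -> [1,0] -> [1,1] -> [1,2] -> [1,3] -> [1,4] -> [2,4] -> [3,4].
Its cost is 4 + 4 + 3 + 6 + 12 + 3 + 2 + 6 = 40.

40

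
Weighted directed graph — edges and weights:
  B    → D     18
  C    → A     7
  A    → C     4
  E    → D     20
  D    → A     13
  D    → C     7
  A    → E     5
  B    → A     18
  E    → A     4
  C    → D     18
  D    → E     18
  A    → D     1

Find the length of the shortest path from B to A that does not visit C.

Routes from B to A avoiding C:
B → A: 18
B → D → E → A: 18 + 18 + 4 = 40
B → D → A: 18 + 13 = 31
The minimum is 18.

18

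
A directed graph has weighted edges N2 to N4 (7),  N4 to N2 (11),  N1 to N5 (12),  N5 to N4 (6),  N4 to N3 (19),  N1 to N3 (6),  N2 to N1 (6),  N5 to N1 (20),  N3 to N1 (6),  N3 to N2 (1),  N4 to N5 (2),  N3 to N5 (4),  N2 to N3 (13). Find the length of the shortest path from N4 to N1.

17

Some routes from N4 to N1:
N4→N3→N1: 19 + 6 = 25
N4→N3→N2→N1: 19 + 1 + 6 = 26
N4→N5→N1: 2 + 20 = 22
N4→N2→N1: 11 + 6 = 17
The minimum is 17.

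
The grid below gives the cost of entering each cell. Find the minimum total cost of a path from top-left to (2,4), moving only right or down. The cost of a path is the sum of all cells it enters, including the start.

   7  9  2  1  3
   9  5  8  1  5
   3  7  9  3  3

Cheapest: [0,0] → [0,1] → [0,2] → [0,3] → [1,3] → [2,3] → [2,4]
  7 + 9 + 2 + 1 + 1 + 3 + 3 = 26
(Top row then right column would cost 30.)

26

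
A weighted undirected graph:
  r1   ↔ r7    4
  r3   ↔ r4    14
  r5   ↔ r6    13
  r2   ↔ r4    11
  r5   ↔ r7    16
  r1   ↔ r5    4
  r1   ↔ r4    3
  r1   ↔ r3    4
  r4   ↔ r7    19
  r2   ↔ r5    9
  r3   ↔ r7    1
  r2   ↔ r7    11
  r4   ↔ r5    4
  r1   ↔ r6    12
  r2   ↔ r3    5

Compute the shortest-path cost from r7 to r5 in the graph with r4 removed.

Comparing a few candidate routes:
r7-r3-r2-r5: 1 + 5 + 9 = 15
r7-r5: 16
r7-r1-r5: 4 + 4 = 8
r7-r3-r1-r5: 1 + 4 + 4 = 9
r7-r2-r5: 11 + 9 = 20
Shortest: 8.

8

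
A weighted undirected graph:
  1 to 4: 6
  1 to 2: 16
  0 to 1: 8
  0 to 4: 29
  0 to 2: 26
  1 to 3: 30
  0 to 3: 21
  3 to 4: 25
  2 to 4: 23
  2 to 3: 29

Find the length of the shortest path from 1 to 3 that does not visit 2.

Paths from 1 to 3 avoiding 2:
1 → 3: 30
1 → 4 → 3: 6 + 25 = 31
1 → 0 → 4 → 3: 8 + 29 + 25 = 62
1 → 4 → 0 → 3: 6 + 29 + 21 = 56
1 → 0 → 3: 8 + 21 = 29
The minimum is 29.

29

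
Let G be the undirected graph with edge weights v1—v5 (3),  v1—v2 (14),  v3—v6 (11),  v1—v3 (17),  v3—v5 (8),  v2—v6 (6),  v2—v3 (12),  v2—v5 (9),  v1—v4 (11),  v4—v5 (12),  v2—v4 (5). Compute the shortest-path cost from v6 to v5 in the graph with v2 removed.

19

Candidate routes:
v6 - v3 - v1 - v5: 11 + 17 + 3 = 31
v6 - v3 - v5: 11 + 8 = 19
v6 - v3 - v1 - v4 - v5: 11 + 17 + 11 + 12 = 51
Best route has total 19.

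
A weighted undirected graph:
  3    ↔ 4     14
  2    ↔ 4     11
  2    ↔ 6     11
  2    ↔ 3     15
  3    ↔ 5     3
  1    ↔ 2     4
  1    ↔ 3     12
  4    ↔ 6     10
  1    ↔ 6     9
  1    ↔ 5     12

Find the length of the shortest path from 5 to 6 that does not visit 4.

Some routes from 5 to 6 avoiding 4:
5→1→6: 12 + 9 = 21
5→3→1→6: 3 + 12 + 9 = 24
5→1→2→6: 12 + 4 + 11 = 27
The minimum is 21.

21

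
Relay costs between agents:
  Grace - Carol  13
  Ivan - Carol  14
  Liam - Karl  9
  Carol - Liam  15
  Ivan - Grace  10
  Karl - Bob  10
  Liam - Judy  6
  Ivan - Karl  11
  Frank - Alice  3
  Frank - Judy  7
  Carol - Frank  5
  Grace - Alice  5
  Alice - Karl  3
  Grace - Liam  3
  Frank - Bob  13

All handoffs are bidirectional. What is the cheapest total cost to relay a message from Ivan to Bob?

Comparing a few candidate routes:
Ivan→Karl→Bob: 11 + 10 = 21
Ivan→Grace→Alice→Karl→Bob: 10 + 5 + 3 + 10 = 28
Ivan→Karl→Alice→Frank→Bob: 11 + 3 + 3 + 13 = 30
Shortest: 21.

21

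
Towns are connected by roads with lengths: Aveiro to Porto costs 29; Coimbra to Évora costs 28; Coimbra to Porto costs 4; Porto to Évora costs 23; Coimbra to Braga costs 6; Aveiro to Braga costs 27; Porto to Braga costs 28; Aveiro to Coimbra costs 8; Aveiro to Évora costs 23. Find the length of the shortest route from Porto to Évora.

A few of the Porto→Évora routes:
Porto → Coimbra → Évora: 4 + 28 = 32
Porto → Coimbra → Braga → Aveiro → Évora: 4 + 6 + 27 + 23 = 60
Porto → Coimbra → Aveiro → Évora: 4 + 8 + 23 = 35
Porto → Évora: 23
Porto → Aveiro → Évora: 29 + 23 = 52
Porto → Braga → Coimbra → Évora: 28 + 6 + 28 = 62
Best route has total 23.

23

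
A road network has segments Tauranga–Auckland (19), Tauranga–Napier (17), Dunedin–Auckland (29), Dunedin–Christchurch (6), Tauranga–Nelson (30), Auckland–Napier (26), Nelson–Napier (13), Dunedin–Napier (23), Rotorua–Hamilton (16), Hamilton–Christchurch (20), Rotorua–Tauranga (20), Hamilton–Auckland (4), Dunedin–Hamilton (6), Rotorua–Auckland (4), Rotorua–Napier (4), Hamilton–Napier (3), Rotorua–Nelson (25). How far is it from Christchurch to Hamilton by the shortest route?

Some routes from Christchurch to Hamilton:
Christchurch-Dunedin-Napier-Hamilton: 6 + 23 + 3 = 32
Christchurch-Dunedin-Hamilton: 6 + 6 = 12
Christchurch-Hamilton: 20
Christchurch-Dunedin-Napier-Rotorua-Auckland-Hamilton: 6 + 23 + 4 + 4 + 4 = 41
Christchurch-Dunedin-Auckland-Hamilton: 6 + 29 + 4 = 39
The minimum is 12 km.

12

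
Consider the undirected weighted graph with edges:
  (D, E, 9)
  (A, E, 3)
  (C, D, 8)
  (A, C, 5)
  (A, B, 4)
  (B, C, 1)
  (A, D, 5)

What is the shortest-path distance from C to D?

Candidate routes:
C - B - A - D: 1 + 4 + 5 = 10
C - A - E - D: 5 + 3 + 9 = 17
C - A - D: 5 + 5 = 10
C - D: 8
C - B - A - E - D: 1 + 4 + 3 + 9 = 17
Shortest: 8.

8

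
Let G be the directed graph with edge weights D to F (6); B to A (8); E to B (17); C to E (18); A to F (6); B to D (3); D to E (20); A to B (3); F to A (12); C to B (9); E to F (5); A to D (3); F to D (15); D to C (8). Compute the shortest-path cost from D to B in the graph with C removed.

21

Routes from D to B avoiding C:
D -> E -> F -> A -> B: 20 + 5 + 12 + 3 = 40
D -> E -> B: 20 + 17 = 37
D -> F -> A -> B: 6 + 12 + 3 = 21
Best route has total 21.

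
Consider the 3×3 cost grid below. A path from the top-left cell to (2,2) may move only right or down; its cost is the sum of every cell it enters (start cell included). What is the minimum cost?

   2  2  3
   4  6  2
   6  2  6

Take r0c0 r0c1 r0c2 r1c2 r2c2 for a total of 2 + 2 + 3 + 2 + 6 = 15.

15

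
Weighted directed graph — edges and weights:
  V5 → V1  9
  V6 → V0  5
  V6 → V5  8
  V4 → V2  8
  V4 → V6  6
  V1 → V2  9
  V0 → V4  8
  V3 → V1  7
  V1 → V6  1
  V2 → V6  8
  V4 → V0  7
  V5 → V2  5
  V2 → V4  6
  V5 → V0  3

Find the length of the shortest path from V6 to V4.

13

Routes from V6 to V4:
V6 - V5 - V0 - V4: 8 + 3 + 8 = 19
V6 - V5 - V2 - V4: 8 + 5 + 6 = 19
V6 - V5 - V1 - V2 - V4: 8 + 9 + 9 + 6 = 32
V6 - V0 - V4: 5 + 8 = 13
Shortest: 13.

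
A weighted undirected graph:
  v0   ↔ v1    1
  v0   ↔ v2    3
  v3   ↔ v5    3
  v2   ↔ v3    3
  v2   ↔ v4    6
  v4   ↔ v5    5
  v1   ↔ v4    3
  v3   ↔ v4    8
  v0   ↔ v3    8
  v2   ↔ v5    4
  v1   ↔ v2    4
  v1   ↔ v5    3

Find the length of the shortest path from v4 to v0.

4

Some routes from v4 to v0:
v4 → v1 → v0: 3 + 1 = 4
v4 → v2 → v0: 6 + 3 = 9
v4 → v5 → v1 → v0: 5 + 3 + 1 = 9
Best route has total 4.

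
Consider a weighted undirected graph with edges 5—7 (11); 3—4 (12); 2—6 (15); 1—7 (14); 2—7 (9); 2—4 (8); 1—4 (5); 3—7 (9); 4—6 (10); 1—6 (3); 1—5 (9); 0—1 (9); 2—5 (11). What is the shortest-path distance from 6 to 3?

Comparing a few candidate routes:
6 -> 4 -> 3: 10 + 12 = 22
6 -> 1 -> 5 -> 7 -> 3: 3 + 9 + 11 + 9 = 32
6 -> 1 -> 4 -> 3: 3 + 5 + 12 = 20
6 -> 2 -> 7 -> 3: 15 + 9 + 9 = 33
6 -> 1 -> 7 -> 3: 3 + 14 + 9 = 26
The minimum is 20.

20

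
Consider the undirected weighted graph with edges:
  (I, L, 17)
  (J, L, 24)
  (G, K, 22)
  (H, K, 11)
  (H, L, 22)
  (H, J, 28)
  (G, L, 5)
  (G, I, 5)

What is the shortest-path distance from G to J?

29

Paths from G to J:
G → K → H → J: 22 + 11 + 28 = 61
G → L → J: 5 + 24 = 29
G → I → L → J: 5 + 17 + 24 = 46
G → L → H → J: 5 + 22 + 28 = 55
G → K → H → L → J: 22 + 11 + 22 + 24 = 79
G → I → L → H → J: 5 + 17 + 22 + 28 = 72
The minimum is 29.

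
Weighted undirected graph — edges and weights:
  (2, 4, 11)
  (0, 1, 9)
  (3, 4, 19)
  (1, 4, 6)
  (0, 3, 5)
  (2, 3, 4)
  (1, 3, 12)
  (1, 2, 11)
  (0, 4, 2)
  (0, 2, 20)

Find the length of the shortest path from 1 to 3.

12

Some routes from 1 to 3:
1 -> 4 -> 2 -> 3: 6 + 11 + 4 = 21
1 -> 3: 12
1 -> 0 -> 3: 9 + 5 = 14
1 -> 4 -> 3: 6 + 19 = 25
1 -> 4 -> 0 -> 3: 6 + 2 + 5 = 13
1 -> 2 -> 3: 11 + 4 = 15
The minimum is 12.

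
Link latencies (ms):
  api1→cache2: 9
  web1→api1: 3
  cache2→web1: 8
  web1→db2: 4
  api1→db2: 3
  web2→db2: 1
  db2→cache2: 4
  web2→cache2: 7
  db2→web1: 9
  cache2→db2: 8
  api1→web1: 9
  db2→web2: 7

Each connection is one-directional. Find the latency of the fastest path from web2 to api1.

13

Routes from web2 to api1:
web2 - db2 - cache2 - web1 - api1: 1 + 4 + 8 + 3 = 16
web2 - cache2 - db2 - web1 - api1: 7 + 8 + 9 + 3 = 27
web2 - db2 - web1 - api1: 1 + 9 + 3 = 13
web2 - cache2 - web1 - api1: 7 + 8 + 3 = 18
The minimum is 13 ms.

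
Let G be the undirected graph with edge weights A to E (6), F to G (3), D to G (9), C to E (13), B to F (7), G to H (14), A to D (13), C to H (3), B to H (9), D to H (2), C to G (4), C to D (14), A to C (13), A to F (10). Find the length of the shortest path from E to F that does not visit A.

Some routes from E to F avoiding A:
E -> C -> G -> D -> H -> B -> F: 13 + 4 + 9 + 2 + 9 + 7 = 44
E -> C -> D -> G -> F: 13 + 14 + 9 + 3 = 39
E -> C -> H -> B -> F: 13 + 3 + 9 + 7 = 32
E -> C -> G -> F: 13 + 4 + 3 = 20
E -> C -> H -> D -> G -> F: 13 + 3 + 2 + 9 + 3 = 30
E -> C -> H -> G -> F: 13 + 3 + 14 + 3 = 33
The minimum is 20.

20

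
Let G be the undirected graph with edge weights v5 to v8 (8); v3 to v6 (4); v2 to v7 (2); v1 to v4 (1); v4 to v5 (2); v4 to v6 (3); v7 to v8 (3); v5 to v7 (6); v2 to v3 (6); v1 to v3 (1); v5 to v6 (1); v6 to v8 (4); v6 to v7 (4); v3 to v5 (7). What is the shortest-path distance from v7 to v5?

5

A few of the v7→v5 routes:
v7 - v5: 6
v7 - v8 - v6 - v5: 3 + 4 + 1 = 8
v7 - v6 - v5: 4 + 1 = 5
Shortest: 5.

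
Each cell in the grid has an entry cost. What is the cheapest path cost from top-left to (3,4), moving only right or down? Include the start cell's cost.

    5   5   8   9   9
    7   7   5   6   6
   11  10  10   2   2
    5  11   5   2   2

Cheapest: (0,0)→(0,1)→(1,1)→(1,2)→(1,3)→(2,3)→(2,4)→(3,4)
  5 + 5 + 7 + 5 + 6 + 2 + 2 + 2 = 34

34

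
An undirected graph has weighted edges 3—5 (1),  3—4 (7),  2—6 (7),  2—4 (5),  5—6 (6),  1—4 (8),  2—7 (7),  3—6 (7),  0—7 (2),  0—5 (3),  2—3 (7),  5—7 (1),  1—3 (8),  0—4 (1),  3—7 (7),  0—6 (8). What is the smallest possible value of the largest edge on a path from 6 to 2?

Comparing a few candidate routes:
6→5→3→4→0→7→2: max(6, 1, 7, 1, 2, 7) = 7
6→5→0→4→2: max(6, 3, 1, 5) = 6
6→5→7→0→4→2: max(6, 1, 2, 1, 5) = 6
Smallest bottleneck: 6.

6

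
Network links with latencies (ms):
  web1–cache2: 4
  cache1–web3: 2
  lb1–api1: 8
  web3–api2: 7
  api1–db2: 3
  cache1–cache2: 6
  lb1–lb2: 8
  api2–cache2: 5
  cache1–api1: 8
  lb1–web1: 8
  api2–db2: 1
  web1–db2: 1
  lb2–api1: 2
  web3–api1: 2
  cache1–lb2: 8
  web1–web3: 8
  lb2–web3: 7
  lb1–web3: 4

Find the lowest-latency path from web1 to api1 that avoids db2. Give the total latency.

10

Some routes from web1 to api1 avoiding db2:
web1→lb1→web3→api1: 8 + 4 + 2 = 14
web1→cache2→cache1→web3→api1: 4 + 6 + 2 + 2 = 14
web1→web3→api1: 8 + 2 = 10
The minimum is 10 ms.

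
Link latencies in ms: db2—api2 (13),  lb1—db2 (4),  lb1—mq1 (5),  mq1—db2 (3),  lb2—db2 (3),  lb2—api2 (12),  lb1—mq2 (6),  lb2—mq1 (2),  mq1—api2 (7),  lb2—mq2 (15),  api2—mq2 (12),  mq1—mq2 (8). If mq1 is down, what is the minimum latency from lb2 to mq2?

Routes from lb2 to mq2 avoiding mq1:
lb2→api2→mq2: 12 + 12 = 24
lb2→db2→api2→mq2: 3 + 13 + 12 = 28
lb2→db2→lb1→mq2: 3 + 4 + 6 = 13
lb2→api2→db2→lb1→mq2: 12 + 13 + 4 + 6 = 35
lb2→mq2: 15
The minimum is 13 ms.

13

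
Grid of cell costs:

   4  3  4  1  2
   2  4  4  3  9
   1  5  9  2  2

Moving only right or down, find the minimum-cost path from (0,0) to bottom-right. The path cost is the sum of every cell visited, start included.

Cheapest: (0,0) → (0,1) → (0,2) → (0,3) → (1,3) → (2,3) → (2,4)
  4 + 3 + 4 + 1 + 3 + 2 + 2 = 19
For comparison, the top-then-right route costs 25.

19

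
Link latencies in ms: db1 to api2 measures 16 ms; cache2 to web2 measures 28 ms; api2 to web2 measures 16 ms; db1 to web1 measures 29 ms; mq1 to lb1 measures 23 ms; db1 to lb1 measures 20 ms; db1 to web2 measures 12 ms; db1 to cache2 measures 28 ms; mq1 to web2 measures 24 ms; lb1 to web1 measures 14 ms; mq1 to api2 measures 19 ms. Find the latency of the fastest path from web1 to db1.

29

Checking several routes:
web1→lb1→mq1→web2→db1: 14 + 23 + 24 + 12 = 73
web1→db1: 29
web1→lb1→db1: 14 + 20 = 34
web1→lb1→mq1→api2→db1: 14 + 23 + 19 + 16 = 72
web1→lb1→mq1→api2→web2→db1: 14 + 23 + 19 + 16 + 12 = 84
Best route has total 29 ms.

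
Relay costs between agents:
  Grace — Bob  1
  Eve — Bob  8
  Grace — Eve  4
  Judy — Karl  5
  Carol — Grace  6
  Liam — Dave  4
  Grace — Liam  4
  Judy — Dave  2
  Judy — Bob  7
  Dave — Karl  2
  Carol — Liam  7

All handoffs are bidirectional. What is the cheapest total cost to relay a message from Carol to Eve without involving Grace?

Candidate routes:
Carol → Liam → Dave → Karl → Judy → Bob → Eve: 7 + 4 + 2 + 5 + 7 + 8 = 33
Carol → Liam → Dave → Judy → Bob → Eve: 7 + 4 + 2 + 7 + 8 = 28
The minimum is 28.

28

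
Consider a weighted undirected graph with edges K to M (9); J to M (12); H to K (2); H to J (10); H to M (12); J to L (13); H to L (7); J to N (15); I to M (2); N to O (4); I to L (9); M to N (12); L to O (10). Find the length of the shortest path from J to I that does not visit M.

22

Candidate routes:
J → H → L → I: 10 + 7 + 9 = 26
J → N → O → L → I: 15 + 4 + 10 + 9 = 38
J → L → I: 13 + 9 = 22
Shortest: 22.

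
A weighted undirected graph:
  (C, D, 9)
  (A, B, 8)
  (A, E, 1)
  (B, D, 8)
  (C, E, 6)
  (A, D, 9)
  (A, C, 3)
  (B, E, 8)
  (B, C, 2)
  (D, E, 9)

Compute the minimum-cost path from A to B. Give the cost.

Some routes from A to B:
A→C→B: 3 + 2 = 5
A→E→C→B: 1 + 6 + 2 = 9
A→B: 8
A→E→B: 1 + 8 = 9
A→D→B: 9 + 8 = 17
The minimum is 5.

5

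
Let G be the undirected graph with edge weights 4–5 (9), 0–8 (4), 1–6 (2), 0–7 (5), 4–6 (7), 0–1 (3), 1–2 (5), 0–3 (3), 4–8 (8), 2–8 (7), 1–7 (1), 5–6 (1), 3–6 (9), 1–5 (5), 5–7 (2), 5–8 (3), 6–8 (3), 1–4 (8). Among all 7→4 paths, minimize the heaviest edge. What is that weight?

7

A few of the 7→4 routes:
7 → 5 → 1 → 0 → 8 → 6 → 4: max(2, 5, 3, 4, 3, 7) = 7
7 → 5 → 1 → 6 → 4: max(2, 5, 2, 7) = 7
7 → 5 → 8 → 2 → 1 → 6 → 4: max(2, 3, 7, 5, 2, 7) = 7
7 → 5 → 6 → 4: max(2, 1, 7) = 7
7 → 5 → 1 → 2 → 8 → 6 → 4: max(2, 5, 5, 7, 3, 7) = 7
The minimum achievable maximum is 7.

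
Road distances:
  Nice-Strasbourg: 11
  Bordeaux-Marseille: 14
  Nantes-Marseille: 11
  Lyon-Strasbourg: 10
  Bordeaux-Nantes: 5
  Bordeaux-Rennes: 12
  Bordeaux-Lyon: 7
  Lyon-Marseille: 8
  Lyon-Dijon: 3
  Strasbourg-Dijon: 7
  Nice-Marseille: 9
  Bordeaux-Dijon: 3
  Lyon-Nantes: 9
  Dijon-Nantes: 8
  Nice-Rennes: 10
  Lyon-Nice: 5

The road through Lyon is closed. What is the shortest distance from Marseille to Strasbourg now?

20

Checking several routes:
Marseille - Bordeaux - Dijon - Strasbourg: 14 + 3 + 7 = 24
Marseille - Bordeaux - Nantes - Dijon - Strasbourg: 14 + 5 + 8 + 7 = 34
Marseille - Nantes - Bordeaux - Dijon - Strasbourg: 11 + 5 + 3 + 7 = 26
Marseille - Nice - Strasbourg: 9 + 11 = 20
Marseille - Nantes - Dijon - Strasbourg: 11 + 8 + 7 = 26
Best route has total 20.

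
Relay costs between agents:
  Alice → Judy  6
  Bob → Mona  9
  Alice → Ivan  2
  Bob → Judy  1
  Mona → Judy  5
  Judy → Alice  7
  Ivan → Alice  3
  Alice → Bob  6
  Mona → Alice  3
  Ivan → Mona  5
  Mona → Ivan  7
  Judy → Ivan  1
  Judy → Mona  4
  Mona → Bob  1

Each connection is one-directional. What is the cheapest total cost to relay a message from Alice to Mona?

7

Some routes from Alice to Mona:
Alice -> Ivan -> Mona: 2 + 5 = 7
Alice -> Bob -> Judy -> Mona: 6 + 1 + 4 = 11
Alice -> Judy -> Mona: 6 + 4 = 10
Best route has total 7.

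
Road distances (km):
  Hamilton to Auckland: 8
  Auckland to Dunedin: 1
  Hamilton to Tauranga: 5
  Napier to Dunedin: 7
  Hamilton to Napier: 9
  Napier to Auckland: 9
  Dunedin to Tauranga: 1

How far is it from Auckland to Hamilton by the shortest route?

Routes from Auckland to Hamilton:
Auckland -> Napier -> Dunedin -> Tauranga -> Hamilton: 9 + 7 + 1 + 5 = 22
Auckland -> Napier -> Hamilton: 9 + 9 = 18
Auckland -> Dunedin -> Tauranga -> Hamilton: 1 + 1 + 5 = 7
Auckland -> Hamilton: 8
Auckland -> Dunedin -> Napier -> Hamilton: 1 + 7 + 9 = 17
Best route has total 7 km.

7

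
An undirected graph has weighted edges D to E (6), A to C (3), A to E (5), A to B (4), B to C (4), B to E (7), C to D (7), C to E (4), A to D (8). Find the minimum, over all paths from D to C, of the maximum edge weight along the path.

6

Checking several routes:
D→C: max(7) = 7
D→E→B→C: max(6, 7, 4) = 7
D→E→A→C: max(6, 5, 3) = 6
D→E→C: max(6, 4) = 6
D→E→B→A→C: max(6, 7, 4, 3) = 7
D→E→A→B→C: max(6, 5, 4, 4) = 6
Smallest bottleneck: 6.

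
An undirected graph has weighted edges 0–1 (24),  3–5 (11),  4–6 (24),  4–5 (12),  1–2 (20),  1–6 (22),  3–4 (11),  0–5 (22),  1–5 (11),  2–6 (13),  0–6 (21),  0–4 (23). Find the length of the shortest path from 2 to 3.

Some routes from 2 to 3:
2→6→4→3: 13 + 24 + 11 = 48
2→1→5→3: 20 + 11 + 11 = 42
2→1→5→4→3: 20 + 11 + 12 + 11 = 54
Best route has total 42.

42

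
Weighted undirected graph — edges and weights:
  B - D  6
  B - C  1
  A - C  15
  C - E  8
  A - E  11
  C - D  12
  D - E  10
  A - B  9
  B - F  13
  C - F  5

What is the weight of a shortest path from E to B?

Comparing a few candidate routes:
E-C-B: 8 + 1 = 9
E-D-B: 10 + 6 = 16
E-C-F-B: 8 + 5 + 13 = 26
E-C-D-B: 8 + 12 + 6 = 26
E-A-B: 11 + 9 = 20
E-D-C-B: 10 + 12 + 1 = 23
Shortest: 9.

9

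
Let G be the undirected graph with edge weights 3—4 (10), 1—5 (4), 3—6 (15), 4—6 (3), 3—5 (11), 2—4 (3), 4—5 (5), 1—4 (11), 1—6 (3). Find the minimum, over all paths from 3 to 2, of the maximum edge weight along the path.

10

Checking several routes:
3→5→4→2: max(11, 5, 3) = 11
3→4→2: max(10, 3) = 10
3→5→1→6→4→2: max(11, 4, 3, 3, 3) = 11
The minimum achievable maximum is 10.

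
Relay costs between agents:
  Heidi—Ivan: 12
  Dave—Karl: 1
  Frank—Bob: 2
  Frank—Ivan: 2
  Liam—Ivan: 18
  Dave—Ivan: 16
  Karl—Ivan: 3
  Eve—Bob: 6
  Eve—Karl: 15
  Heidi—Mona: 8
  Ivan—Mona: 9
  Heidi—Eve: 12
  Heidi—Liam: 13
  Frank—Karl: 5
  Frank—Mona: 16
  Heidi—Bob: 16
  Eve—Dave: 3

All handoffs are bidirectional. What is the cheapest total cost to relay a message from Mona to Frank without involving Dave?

11

Checking several routes:
Mona-Frank: 16
Mona-Ivan-Karl-Frank: 9 + 3 + 5 = 17
Mona-Ivan-Frank: 9 + 2 = 11
Best route has total 11.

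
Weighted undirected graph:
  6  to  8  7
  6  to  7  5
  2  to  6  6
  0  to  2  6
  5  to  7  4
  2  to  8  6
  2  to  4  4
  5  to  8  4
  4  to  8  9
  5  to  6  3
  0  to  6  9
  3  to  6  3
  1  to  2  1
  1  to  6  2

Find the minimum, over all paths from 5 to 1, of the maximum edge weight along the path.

3

Comparing a few candidate routes:
5→8→2→6→1: max(4, 6, 6, 2) = 6
5→7→6→1: max(4, 5, 2) = 5
5→6→1: max(3, 2) = 3
5→8→2→1: max(4, 6, 1) = 6
Best route has worst link 3.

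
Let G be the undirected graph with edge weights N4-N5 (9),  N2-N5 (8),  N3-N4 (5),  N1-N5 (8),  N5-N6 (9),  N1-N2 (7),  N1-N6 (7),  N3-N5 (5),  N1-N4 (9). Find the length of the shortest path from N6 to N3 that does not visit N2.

Checking several routes:
N6 → N1 → N4 → N3: 7 + 9 + 5 = 21
N6 → N5 → N4 → N3: 9 + 9 + 5 = 23
N6 → N5 → N3: 9 + 5 = 14
N6 → N1 → N5 → N3: 7 + 8 + 5 = 20
Shortest: 14.

14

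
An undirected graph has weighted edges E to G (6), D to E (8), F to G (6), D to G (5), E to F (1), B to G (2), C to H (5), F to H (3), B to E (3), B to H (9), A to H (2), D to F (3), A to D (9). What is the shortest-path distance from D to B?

Comparing a few candidate routes:
D -> F -> E -> G -> B: 3 + 1 + 6 + 2 = 12
D -> G -> E -> B: 5 + 6 + 3 = 14
D -> F -> E -> B: 3 + 1 + 3 = 7
D -> F -> G -> B: 3 + 6 + 2 = 11
D -> E -> B: 8 + 3 = 11
D -> G -> B: 5 + 2 = 7
Best route has total 7.

7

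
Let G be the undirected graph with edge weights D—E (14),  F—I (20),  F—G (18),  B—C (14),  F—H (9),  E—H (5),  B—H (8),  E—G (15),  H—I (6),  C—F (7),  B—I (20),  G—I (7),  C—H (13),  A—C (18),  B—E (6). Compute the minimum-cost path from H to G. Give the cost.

13

Some routes from H to G:
H - I - G: 6 + 7 = 13
H - B - I - G: 8 + 20 + 7 = 35
H - E - G: 5 + 15 = 20
H - B - E - G: 8 + 6 + 15 = 29
H - F - G: 9 + 18 = 27
Shortest: 13.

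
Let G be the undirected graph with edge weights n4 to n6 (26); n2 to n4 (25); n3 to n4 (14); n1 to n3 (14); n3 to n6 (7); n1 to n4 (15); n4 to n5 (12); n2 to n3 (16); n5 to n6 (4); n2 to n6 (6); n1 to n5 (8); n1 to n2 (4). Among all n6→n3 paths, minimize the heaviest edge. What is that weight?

Comparing a few candidate routes:
n6 -> n5 -> n1 -> n3: max(4, 8, 14) = 14
n6 -> n5 -> n4 -> n3: max(4, 12, 14) = 14
n6 -> n3: max(7) = 7
Best route has worst link 7.

7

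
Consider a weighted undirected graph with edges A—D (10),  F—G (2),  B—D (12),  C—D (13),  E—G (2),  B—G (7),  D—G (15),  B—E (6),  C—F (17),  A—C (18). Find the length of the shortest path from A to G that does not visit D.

Routes from A to G avoiding D:
A - C - F - G: 18 + 17 + 2 = 37
The minimum is 37.

37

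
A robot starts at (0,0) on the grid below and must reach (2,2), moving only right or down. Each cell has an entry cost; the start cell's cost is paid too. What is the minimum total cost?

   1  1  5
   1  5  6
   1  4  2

9

One optimal route is [0,0] -> [1,0] -> [2,0] -> [2,1] -> [2,2].
Its cost is 1 + 1 + 1 + 4 + 2 = 9.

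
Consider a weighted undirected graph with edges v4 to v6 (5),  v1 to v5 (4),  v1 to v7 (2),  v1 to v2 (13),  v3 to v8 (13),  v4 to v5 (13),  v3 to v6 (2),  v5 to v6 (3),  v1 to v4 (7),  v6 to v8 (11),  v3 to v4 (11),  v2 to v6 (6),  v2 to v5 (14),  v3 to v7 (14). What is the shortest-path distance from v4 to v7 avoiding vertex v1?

Checking several routes:
v4 -> v3 -> v7: 11 + 14 = 25
v4 -> v6 -> v3 -> v7: 5 + 2 + 14 = 21
v4 -> v5 -> v6 -> v3 -> v7: 13 + 3 + 2 + 14 = 32
v4 -> v6 -> v8 -> v3 -> v7: 5 + 11 + 13 + 14 = 43
The minimum is 21.

21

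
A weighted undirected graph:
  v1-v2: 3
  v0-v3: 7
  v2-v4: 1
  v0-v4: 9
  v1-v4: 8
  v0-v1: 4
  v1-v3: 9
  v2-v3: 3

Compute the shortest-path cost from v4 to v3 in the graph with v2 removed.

Checking several routes:
v4 - v1 - v3: 8 + 9 = 17
v4 - v1 - v0 - v3: 8 + 4 + 7 = 19
v4 - v0 - v3: 9 + 7 = 16
The minimum is 16.

16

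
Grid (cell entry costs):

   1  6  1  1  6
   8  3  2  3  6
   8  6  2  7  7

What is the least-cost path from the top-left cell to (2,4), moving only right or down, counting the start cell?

25

Best path: (0,0) → (0,1) → (0,2) → (0,3) → (1,3) → (1,4) → (2,4)
Cost: 1 + 6 + 1 + 1 + 3 + 6 + 7 = 25
(Top row then right column would cost 28.)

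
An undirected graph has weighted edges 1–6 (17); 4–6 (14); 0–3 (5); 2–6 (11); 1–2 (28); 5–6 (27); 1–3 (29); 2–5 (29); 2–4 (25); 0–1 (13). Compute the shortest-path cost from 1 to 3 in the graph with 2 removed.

Candidate routes:
1 - 0 - 3: 13 + 5 = 18
1 - 3: 29
Best route has total 18.

18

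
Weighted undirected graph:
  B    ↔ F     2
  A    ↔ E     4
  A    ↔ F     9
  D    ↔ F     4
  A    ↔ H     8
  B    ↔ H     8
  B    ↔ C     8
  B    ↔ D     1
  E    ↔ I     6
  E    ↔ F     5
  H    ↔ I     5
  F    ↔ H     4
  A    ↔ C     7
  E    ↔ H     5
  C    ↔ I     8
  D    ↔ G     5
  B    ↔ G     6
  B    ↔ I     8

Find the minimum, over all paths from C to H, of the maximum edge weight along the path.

7

Comparing a few candidate routes:
C-A-E-F-H: max(7, 4, 5, 4) = 7
C-A-E-I-H: max(7, 4, 6, 5) = 7
C-A-E-H: max(7, 4, 5) = 7
The minimum achievable maximum is 7.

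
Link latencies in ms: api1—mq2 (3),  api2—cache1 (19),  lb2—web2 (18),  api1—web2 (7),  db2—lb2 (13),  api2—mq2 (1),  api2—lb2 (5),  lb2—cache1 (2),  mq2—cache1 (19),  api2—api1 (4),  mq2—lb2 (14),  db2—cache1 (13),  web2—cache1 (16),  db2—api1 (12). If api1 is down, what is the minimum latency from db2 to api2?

Comparing a few candidate routes:
db2 - cache1 - lb2 - mq2 - api2: 13 + 2 + 14 + 1 = 30
db2 - lb2 - mq2 - api2: 13 + 14 + 1 = 28
db2 - lb2 - api2: 13 + 5 = 18
db2 - cache1 - api2: 13 + 19 = 32
db2 - cache1 - lb2 - api2: 13 + 2 + 5 = 20
The minimum is 18 ms.

18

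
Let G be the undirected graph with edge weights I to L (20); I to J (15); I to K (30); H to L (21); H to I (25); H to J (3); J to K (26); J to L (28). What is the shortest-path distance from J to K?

26

Paths from J to K:
J - K: 26
J - I - K: 15 + 30 = 45
J - L - H - I - K: 28 + 21 + 25 + 30 = 104
J - L - I - K: 28 + 20 + 30 = 78
J - H - L - I - K: 3 + 21 + 20 + 30 = 74
J - H - I - K: 3 + 25 + 30 = 58
Best route has total 26.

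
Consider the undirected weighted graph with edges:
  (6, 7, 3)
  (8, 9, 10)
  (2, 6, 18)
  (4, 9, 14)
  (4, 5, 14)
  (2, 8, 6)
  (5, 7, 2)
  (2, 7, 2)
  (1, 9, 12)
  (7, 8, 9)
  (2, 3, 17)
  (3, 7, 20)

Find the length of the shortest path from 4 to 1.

Routes from 4 to 1:
4→5→7→3→2→8→9→1: 14 + 2 + 20 + 17 + 6 + 10 + 12 = 81
4→5→7→6→2→8→9→1: 14 + 2 + 3 + 18 + 6 + 10 + 12 = 65
4→9→1: 14 + 12 = 26
4→5→7→2→8→9→1: 14 + 2 + 2 + 6 + 10 + 12 = 46
4→5→7→8→9→1: 14 + 2 + 9 + 10 + 12 = 47
Shortest: 26.

26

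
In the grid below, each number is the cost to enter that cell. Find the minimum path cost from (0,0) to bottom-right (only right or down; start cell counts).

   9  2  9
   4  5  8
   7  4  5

Cheapest: (0,0) → (0,1) → (1,1) → (2,1) → (2,2)
  9 + 2 + 5 + 4 + 5 = 25

25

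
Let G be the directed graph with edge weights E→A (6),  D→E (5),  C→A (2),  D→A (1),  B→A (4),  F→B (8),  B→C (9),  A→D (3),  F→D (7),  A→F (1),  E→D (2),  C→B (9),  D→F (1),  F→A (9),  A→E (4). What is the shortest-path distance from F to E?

12

Some routes from F to E:
F - A - E: 9 + 4 = 13
F - B - A - E: 8 + 4 + 4 = 16
F - D - E: 7 + 5 = 12
F - D - A - E: 7 + 1 + 4 = 12
Best route has total 12.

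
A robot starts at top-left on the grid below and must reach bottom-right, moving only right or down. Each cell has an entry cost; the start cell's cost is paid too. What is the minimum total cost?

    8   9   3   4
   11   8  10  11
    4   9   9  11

46

Take r0c0 → r0c1 → r0c2 → r0c3 → r1c3 → r2c3 for a total of 8 + 9 + 3 + 4 + 11 + 11 = 46.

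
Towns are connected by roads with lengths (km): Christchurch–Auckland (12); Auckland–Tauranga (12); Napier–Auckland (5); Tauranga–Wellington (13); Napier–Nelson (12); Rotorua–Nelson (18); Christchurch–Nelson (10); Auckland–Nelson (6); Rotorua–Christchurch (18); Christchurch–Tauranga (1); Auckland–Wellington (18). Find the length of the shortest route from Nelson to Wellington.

Some routes from Nelson to Wellington:
Nelson - Auckland - Wellington: 6 + 18 = 24
Nelson - Christchurch - Tauranga - Wellington: 10 + 1 + 13 = 24
Nelson - Auckland - Christchurch - Tauranga - Wellington: 6 + 12 + 1 + 13 = 32
Nelson - Auckland - Tauranga - Wellington: 6 + 12 + 13 = 31
The minimum is 24 km.

24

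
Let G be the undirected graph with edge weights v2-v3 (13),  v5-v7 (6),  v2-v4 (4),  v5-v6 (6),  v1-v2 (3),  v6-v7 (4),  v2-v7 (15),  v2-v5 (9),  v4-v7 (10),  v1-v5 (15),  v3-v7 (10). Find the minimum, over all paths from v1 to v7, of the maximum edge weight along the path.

Some routes from v1 to v7:
v1 → v2 → v5 → v6 → v7: max(3, 9, 6, 4) = 9
v1 → v2 → v4 → v7: max(3, 4, 10) = 10
v1 → v2 → v5 → v7: max(3, 9, 6) = 9
The minimum achievable maximum is 9.

9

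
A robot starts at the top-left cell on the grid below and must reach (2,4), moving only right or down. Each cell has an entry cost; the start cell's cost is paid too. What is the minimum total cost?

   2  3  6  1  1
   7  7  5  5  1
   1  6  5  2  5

Cheapest: r0c0 -> r0c1 -> r0c2 -> r0c3 -> r0c4 -> r1c4 -> r2c4
  2 + 3 + 6 + 1 + 1 + 1 + 5 = 19

19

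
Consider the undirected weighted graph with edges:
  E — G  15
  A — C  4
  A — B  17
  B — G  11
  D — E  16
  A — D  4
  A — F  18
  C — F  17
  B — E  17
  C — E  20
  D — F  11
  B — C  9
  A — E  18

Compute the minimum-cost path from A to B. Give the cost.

Checking several routes:
A -> B: 17
A -> E -> B: 18 + 17 = 35
A -> C -> B: 4 + 9 = 13
A -> D -> F -> C -> B: 4 + 11 + 17 + 9 = 41
A -> C -> E -> B: 4 + 20 + 17 = 41
A -> D -> E -> B: 4 + 16 + 17 = 37
Shortest: 13.

13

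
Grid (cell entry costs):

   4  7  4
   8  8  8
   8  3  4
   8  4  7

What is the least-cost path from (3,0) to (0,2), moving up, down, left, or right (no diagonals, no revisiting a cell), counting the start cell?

31

Take (3,0) → (3,1) → (2,1) → (2,2) → (1,2) → (0,2) for a total of 8 + 4 + 3 + 4 + 8 + 4 = 31.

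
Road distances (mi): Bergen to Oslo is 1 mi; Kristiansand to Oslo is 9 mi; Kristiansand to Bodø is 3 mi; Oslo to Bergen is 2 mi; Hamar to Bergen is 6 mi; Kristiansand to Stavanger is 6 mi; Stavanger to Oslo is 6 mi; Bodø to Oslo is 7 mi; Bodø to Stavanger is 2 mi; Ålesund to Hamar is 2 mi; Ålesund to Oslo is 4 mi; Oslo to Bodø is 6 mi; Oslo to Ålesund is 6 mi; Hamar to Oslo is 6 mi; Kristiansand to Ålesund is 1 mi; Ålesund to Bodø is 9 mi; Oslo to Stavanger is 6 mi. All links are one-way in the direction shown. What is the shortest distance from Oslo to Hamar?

Candidate routes:
Oslo-Ålesund-Hamar: 6 + 2 = 8
The minimum is 8 mi.

8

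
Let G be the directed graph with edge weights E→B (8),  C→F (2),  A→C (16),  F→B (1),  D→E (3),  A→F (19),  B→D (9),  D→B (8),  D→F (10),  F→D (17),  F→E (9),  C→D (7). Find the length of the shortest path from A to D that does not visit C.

29

Routes from A to D avoiding C:
A-F-B-D: 19 + 1 + 9 = 29
A-F-E-B-D: 19 + 9 + 8 + 9 = 45
A-F-D: 19 + 17 = 36
The minimum is 29.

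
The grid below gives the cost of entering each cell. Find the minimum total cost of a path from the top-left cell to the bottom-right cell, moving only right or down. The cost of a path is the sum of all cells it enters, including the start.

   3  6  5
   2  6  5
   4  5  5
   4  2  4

19

Take (0,0) -> (1,0) -> (2,0) -> (3,0) -> (3,1) -> (3,2) for a total of 3 + 2 + 4 + 4 + 2 + 4 = 19.
(Top row then right column would cost 28.)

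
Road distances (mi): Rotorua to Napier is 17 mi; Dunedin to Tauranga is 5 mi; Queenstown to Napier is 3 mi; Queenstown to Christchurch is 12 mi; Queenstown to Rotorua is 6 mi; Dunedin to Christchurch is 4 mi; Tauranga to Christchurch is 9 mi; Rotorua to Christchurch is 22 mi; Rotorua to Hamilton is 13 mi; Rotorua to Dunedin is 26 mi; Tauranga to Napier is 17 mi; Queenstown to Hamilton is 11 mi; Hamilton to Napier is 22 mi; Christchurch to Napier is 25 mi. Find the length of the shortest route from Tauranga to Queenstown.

Comparing a few candidate routes:
Tauranga → Christchurch → Rotorua → Queenstown: 9 + 22 + 6 = 37
Tauranga → Dunedin → Christchurch → Queenstown: 5 + 4 + 12 = 21
Tauranga → Christchurch → Napier → Queenstown: 9 + 25 + 3 = 37
Tauranga → Napier → Queenstown: 17 + 3 = 20
Tauranga → Christchurch → Queenstown: 9 + 12 = 21
Tauranga → Dunedin → Rotorua → Queenstown: 5 + 26 + 6 = 37
The minimum is 20 mi.

20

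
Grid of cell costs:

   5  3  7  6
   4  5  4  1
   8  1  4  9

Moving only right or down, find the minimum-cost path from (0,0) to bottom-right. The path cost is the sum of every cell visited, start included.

27

Take [0,0]→[0,1]→[1,1]→[1,2]→[1,3]→[2,3] for a total of 5 + 3 + 5 + 4 + 1 + 9 = 27.
(Top row then right column would cost 31.)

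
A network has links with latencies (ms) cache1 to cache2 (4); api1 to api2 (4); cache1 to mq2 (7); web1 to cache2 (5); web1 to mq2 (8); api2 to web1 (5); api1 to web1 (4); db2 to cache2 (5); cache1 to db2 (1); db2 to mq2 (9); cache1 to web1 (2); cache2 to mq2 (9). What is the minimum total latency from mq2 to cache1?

7

Some routes from mq2 to cache1:
mq2 -> cache1: 7
mq2 -> web1 -> cache1: 8 + 2 = 10
mq2 -> db2 -> cache1: 9 + 1 = 10
The minimum is 7 ms.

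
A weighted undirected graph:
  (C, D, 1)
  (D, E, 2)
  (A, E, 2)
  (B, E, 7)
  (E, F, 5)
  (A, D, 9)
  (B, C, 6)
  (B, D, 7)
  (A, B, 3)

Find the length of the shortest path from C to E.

Some routes from C to E:
C-D-A-E: 1 + 9 + 2 = 12
C-D-E: 1 + 2 = 3
C-B-A-E: 6 + 3 + 2 = 11
Best route has total 3.

3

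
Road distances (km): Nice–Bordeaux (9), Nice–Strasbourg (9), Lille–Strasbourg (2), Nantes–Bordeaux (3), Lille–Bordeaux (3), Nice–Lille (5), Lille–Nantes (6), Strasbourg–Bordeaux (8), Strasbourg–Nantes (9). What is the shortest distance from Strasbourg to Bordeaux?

Checking several routes:
Strasbourg-Bordeaux: 8
Strasbourg-Lille-Nice-Bordeaux: 2 + 5 + 9 = 16
Strasbourg-Lille-Nantes-Bordeaux: 2 + 6 + 3 = 11
Strasbourg-Lille-Bordeaux: 2 + 3 = 5
Strasbourg-Nantes-Bordeaux: 9 + 3 = 12
The minimum is 5 km.

5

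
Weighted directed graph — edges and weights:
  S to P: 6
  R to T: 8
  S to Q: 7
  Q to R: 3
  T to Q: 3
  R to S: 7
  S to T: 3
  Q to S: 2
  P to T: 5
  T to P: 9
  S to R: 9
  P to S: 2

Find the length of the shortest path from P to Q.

Routes from P to Q:
P-T-Q: 5 + 3 = 8
P-S-R-T-Q: 2 + 9 + 8 + 3 = 22
P-S-Q: 2 + 7 = 9
P-S-T-Q: 2 + 3 + 3 = 8
Best route has total 8.

8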